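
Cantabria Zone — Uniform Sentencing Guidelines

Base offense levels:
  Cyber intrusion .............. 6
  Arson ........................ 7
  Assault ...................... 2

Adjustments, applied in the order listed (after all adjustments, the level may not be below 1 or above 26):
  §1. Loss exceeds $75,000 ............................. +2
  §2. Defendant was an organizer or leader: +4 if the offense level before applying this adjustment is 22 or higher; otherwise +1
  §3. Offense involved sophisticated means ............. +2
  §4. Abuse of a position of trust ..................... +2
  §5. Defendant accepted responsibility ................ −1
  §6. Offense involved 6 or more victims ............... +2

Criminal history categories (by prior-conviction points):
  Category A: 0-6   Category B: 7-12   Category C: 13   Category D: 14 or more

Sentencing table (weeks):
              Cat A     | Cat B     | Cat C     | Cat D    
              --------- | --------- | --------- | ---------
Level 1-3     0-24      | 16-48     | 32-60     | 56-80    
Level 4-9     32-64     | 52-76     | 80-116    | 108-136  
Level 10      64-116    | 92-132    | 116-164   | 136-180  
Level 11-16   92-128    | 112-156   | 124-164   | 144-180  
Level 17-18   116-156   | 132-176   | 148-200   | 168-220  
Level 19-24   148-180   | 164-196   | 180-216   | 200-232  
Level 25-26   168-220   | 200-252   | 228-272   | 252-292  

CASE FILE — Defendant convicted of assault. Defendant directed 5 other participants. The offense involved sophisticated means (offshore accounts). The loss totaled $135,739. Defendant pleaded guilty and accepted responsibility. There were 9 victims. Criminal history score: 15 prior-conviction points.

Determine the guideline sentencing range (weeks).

Base offense level for assault: 2.
§1 applies: 2 + 2 = 4.
§2 applies (level before this adjustment is 4 < 22, so +1): 4 + 1 = 5.
§3 applies: 5 + 2 = 7.
§5 applies: 7 − 1 = 6.
§6 applies: 6 + 2 = 8.
Final offense level: 8.
Criminal history: 15 prior points → Category D (14+).
Level 8 falls in the 4-9 band.
Grid: Level 4-9 × Category D = 108-136 weeks.

108-136 weeks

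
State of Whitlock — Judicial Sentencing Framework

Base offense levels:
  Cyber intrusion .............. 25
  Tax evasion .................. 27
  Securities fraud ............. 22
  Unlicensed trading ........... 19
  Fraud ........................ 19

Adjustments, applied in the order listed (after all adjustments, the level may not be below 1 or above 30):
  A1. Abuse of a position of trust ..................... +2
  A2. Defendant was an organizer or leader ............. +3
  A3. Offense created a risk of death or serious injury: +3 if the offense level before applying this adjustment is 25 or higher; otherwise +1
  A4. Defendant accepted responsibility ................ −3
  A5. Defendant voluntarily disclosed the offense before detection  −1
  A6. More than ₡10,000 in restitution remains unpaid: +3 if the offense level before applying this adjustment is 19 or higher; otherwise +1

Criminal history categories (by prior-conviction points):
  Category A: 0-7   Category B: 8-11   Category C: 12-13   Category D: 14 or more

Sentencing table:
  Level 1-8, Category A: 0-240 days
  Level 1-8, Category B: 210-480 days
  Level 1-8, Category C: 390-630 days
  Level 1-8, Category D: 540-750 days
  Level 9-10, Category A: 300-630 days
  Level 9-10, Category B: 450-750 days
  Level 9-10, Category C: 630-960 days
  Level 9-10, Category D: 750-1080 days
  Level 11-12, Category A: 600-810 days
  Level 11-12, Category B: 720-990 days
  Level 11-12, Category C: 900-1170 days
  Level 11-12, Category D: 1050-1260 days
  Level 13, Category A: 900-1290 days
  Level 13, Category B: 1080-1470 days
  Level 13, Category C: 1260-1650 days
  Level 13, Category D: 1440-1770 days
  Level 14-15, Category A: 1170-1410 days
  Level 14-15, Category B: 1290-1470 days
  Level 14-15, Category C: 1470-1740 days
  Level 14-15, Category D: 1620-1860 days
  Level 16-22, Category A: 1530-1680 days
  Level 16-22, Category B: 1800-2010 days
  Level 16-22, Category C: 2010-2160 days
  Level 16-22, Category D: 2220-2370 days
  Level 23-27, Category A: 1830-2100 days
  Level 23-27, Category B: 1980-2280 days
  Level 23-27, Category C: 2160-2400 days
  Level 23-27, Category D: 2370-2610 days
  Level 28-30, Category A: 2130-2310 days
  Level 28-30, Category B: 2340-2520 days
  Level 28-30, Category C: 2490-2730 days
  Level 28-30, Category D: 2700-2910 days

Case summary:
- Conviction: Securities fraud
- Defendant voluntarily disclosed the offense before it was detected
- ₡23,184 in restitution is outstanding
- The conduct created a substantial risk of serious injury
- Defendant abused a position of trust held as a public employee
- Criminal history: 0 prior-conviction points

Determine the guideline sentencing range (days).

1830-2100 days

Base offense level for securities fraud: 22.
A1 applies: 22 + 2 = 24.
A2 does not apply.
A3 applies (level before this adjustment is 24 < 25, so +1): 24 + 1 = 25.
A5 applies: 25 − 1 = 24.
A6 applies (level before this adjustment is 24 ≥ 19, so +3): 24 + 3 = 27.
Final offense level: 27.
Criminal history: 0 prior points → Category A (0-7).
Level 27 falls in the 23-27 band.
Grid: Level 23-27 × Category A = 1830-2100 days.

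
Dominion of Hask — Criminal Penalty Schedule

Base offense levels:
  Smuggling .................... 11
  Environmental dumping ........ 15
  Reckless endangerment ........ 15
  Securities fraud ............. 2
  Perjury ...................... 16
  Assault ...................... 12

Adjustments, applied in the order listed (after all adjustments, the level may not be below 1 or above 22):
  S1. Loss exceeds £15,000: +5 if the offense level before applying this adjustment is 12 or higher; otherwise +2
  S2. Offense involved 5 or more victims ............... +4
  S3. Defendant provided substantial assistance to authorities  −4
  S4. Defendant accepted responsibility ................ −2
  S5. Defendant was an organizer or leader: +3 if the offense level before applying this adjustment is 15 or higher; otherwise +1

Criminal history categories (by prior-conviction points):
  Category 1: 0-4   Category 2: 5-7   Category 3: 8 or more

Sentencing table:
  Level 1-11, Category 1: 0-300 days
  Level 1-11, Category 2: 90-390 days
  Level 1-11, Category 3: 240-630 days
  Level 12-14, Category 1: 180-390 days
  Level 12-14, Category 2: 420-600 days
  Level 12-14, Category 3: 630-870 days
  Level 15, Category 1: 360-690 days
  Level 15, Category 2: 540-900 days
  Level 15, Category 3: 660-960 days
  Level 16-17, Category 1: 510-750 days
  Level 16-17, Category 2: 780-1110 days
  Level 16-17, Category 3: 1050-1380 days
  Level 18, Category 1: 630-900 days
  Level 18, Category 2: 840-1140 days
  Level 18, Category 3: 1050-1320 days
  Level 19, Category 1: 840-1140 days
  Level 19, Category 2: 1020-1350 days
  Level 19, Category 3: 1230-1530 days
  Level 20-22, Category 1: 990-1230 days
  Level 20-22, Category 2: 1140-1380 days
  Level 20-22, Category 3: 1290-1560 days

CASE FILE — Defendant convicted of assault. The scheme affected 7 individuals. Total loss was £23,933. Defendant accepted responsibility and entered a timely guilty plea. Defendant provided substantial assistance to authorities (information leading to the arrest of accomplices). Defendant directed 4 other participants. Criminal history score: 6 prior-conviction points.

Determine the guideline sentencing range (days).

Base offense level for assault: 12.
S1 applies (level before this adjustment is 12 ≥ 12, so +5): 12 + 5 = 17.
S2 applies: 17 + 4 = 21.
S3 applies: 21 − 4 = 17.
S4 applies: 17 − 2 = 15.
S5 applies (level before this adjustment is 15 ≥ 15, so +3): 15 + 3 = 18.
Final offense level: 18.
Criminal history: 6 prior points → Category 2 (5-7).
Level 18 falls in the 18 band.
Grid: Level 18 × Category 2 = 840-1140 days.

840-1140 days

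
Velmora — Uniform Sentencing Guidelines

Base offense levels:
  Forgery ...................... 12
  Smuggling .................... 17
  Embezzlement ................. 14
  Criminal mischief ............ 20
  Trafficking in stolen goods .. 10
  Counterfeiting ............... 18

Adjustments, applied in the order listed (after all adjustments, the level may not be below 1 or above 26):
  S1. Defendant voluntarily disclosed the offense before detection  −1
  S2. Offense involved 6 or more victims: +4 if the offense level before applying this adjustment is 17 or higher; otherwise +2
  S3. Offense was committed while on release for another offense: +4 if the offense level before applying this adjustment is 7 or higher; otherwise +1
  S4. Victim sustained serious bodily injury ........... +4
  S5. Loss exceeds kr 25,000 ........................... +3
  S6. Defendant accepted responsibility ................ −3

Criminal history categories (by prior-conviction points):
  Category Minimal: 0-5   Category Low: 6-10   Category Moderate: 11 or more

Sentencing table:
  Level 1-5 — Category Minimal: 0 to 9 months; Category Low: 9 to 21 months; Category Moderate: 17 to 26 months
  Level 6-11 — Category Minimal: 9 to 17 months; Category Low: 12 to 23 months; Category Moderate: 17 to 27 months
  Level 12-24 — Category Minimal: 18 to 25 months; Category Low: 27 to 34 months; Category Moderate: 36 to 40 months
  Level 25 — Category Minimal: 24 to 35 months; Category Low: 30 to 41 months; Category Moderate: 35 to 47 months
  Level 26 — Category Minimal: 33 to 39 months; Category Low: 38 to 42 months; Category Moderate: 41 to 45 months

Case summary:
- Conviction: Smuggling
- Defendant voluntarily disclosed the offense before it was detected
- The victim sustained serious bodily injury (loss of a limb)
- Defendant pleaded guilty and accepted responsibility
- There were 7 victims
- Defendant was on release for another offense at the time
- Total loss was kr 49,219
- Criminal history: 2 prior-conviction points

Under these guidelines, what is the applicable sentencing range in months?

Base offense level for smuggling: 17.
S1 applies: 17 − 1 = 16.
S2 applies (level before this adjustment is 16 < 17, so +2): 16 + 2 = 18.
S3 applies (level before this adjustment is 18 ≥ 7, so +4): 18 + 4 = 22.
S4 applies: 22 + 4 = 26.
S5 applies: 26 + 3 = 29.
S6 applies: 29 − 3 = 26.
Final offense level: 26.
Criminal history: 2 prior points → Category Minimal (0-5).
Level 26 falls in the 26 band.
Grid: Level 26 × Category Minimal = 33-39 months.

33-39 months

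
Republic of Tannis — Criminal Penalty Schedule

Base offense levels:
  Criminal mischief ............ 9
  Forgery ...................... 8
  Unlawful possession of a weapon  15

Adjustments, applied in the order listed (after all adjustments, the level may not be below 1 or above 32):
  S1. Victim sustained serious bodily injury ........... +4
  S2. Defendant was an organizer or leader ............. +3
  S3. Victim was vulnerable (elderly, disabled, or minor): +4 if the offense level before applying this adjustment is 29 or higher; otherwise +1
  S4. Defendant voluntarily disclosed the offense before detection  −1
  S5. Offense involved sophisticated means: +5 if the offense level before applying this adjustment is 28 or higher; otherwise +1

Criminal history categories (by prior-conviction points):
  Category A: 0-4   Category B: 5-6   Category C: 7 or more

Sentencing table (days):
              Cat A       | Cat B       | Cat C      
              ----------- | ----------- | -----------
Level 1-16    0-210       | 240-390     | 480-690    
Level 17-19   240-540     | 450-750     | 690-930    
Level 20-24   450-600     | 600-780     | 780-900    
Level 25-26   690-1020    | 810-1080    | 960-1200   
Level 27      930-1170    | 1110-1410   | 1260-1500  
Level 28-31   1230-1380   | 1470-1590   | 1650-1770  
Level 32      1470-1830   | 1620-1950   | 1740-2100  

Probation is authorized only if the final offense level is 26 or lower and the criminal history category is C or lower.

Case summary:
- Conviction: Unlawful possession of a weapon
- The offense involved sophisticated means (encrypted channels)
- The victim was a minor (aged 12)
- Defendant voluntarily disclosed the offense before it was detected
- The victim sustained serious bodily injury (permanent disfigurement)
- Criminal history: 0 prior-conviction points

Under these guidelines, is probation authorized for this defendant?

Base offense level for unlawful possession of a weapon: 15.
S1 applies: 15 + 4 = 19.
S3 applies (level before this adjustment is 19 < 29, so +1): 19 + 1 = 20.
S4 applies: 20 − 1 = 19.
S5 applies (level before this adjustment is 19 < 28, so +1): 19 + 1 = 20.
Final offense level: 20.
Criminal history: 0 prior points → Category A (0-4).
Level 20 falls in the 20-24 band.
Grid: Level 20-24 × Category A = 450-600 days.
Probation check: level 20 ≤ 26 and category A ≤ C → eligible.

Yes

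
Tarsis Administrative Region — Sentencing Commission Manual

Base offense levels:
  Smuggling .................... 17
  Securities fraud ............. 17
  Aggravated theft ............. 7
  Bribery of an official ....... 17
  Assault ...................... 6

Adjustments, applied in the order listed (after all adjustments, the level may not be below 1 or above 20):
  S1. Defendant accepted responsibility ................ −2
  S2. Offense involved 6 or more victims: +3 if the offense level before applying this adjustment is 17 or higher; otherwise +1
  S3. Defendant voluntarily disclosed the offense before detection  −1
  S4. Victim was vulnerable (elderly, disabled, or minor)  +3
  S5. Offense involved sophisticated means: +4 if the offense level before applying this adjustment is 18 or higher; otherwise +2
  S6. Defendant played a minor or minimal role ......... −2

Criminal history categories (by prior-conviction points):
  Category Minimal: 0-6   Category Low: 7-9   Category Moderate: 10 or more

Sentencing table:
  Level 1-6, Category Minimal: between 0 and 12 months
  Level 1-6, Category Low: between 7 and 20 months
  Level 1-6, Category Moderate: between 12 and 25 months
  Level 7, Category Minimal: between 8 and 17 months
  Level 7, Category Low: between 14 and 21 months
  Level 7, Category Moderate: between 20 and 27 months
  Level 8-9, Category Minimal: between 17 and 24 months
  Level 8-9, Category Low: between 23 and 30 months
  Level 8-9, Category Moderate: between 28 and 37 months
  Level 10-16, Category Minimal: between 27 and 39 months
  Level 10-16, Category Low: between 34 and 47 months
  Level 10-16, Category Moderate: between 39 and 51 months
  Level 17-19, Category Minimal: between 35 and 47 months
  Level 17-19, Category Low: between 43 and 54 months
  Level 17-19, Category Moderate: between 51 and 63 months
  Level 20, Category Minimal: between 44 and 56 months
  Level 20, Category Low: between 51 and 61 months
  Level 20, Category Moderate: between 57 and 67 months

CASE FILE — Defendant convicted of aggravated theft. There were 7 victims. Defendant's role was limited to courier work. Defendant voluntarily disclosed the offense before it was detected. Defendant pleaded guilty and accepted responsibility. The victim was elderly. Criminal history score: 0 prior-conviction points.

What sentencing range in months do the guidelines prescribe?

0-12 months

Base offense level for aggravated theft: 7.
S1 applies: 7 − 2 = 5.
S2 applies (level before this adjustment is 5 < 17, so +1): 5 + 1 = 6.
S3 applies: 6 − 1 = 5.
S4 applies: 5 + 3 = 8.
S6 applies: 8 − 2 = 6.
Final offense level: 6.
Criminal history: 0 prior points → Category Minimal (0-6).
Level 6 falls in the 1-6 band.
Grid: Level 1-6 × Category Minimal = 0-12 months.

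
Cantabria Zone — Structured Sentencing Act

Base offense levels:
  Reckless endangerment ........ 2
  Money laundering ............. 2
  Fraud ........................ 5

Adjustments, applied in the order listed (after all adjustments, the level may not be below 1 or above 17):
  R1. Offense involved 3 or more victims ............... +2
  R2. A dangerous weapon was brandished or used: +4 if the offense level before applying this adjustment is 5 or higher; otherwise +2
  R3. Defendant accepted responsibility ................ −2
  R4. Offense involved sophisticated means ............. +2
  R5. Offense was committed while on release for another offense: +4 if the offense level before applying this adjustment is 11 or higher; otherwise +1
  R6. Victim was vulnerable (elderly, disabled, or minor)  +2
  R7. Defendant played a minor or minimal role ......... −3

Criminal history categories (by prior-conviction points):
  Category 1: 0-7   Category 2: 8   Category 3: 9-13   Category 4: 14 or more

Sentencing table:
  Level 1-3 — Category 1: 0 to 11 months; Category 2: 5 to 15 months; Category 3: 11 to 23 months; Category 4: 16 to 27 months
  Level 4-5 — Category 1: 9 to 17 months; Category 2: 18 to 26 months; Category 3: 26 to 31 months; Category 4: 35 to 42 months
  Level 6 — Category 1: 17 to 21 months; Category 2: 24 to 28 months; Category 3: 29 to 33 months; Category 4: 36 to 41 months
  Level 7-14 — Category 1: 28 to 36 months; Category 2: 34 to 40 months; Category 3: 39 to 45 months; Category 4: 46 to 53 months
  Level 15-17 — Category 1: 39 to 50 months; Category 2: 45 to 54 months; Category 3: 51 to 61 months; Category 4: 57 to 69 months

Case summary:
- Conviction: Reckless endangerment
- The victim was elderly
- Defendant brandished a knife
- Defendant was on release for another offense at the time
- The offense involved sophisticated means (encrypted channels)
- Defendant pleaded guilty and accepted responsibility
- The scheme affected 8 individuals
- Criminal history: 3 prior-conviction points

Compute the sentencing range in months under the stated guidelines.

28-36 months

Base offense level for reckless endangerment: 2.
R1 applies: 2 + 2 = 4.
R2 applies (level before this adjustment is 4 < 5, so +2): 4 + 2 = 6.
R3 applies: 6 − 2 = 4.
R4 applies: 4 + 2 = 6.
R5 applies (level before this adjustment is 6 < 11, so +1): 6 + 1 = 7.
R6 applies: 7 + 2 = 9.
R7 does not apply.
Final offense level: 9.
Criminal history: 3 prior points → Category 1 (0-7).
Level 9 falls in the 7-14 band.
Grid: Level 7-14 × Category 1 = 28-36 months.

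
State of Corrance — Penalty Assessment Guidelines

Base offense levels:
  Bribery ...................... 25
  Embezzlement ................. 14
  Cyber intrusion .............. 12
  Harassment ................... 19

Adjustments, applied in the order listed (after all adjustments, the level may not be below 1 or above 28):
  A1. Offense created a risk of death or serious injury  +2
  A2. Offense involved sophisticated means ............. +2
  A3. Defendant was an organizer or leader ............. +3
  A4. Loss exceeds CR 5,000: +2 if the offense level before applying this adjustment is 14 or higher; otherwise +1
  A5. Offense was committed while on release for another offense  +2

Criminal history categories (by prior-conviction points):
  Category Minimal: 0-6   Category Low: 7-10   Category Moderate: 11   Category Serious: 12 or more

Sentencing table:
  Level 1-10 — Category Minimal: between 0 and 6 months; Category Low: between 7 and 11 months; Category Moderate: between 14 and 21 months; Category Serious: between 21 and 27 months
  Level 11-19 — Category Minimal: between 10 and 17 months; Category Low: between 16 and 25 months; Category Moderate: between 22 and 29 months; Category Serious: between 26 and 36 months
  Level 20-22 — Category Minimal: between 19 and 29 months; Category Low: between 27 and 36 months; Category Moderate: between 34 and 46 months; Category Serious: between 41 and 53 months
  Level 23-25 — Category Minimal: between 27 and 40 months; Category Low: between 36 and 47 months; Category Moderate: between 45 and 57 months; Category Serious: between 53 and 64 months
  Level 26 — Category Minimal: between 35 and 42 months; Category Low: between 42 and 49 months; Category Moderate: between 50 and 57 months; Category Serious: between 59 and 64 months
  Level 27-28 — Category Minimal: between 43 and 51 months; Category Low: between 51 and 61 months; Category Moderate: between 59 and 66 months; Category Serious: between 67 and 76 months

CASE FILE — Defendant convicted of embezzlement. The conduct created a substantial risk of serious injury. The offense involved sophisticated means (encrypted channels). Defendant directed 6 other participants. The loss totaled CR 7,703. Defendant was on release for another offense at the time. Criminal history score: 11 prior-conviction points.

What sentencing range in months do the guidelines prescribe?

45-57 months

Base offense level for embezzlement: 14.
A1 applies: 14 + 2 = 16.
A2 applies: 16 + 2 = 18.
A3 applies: 18 + 3 = 21.
A4 applies (level before this adjustment is 21 ≥ 14, so +2): 21 + 2 = 23.
A5 applies: 23 + 2 = 25.
Final offense level: 25.
Criminal history: 11 prior points → Category Moderate (11).
Level 25 falls in the 23-25 band.
Grid: Level 23-25 × Category Moderate = 45-57 months.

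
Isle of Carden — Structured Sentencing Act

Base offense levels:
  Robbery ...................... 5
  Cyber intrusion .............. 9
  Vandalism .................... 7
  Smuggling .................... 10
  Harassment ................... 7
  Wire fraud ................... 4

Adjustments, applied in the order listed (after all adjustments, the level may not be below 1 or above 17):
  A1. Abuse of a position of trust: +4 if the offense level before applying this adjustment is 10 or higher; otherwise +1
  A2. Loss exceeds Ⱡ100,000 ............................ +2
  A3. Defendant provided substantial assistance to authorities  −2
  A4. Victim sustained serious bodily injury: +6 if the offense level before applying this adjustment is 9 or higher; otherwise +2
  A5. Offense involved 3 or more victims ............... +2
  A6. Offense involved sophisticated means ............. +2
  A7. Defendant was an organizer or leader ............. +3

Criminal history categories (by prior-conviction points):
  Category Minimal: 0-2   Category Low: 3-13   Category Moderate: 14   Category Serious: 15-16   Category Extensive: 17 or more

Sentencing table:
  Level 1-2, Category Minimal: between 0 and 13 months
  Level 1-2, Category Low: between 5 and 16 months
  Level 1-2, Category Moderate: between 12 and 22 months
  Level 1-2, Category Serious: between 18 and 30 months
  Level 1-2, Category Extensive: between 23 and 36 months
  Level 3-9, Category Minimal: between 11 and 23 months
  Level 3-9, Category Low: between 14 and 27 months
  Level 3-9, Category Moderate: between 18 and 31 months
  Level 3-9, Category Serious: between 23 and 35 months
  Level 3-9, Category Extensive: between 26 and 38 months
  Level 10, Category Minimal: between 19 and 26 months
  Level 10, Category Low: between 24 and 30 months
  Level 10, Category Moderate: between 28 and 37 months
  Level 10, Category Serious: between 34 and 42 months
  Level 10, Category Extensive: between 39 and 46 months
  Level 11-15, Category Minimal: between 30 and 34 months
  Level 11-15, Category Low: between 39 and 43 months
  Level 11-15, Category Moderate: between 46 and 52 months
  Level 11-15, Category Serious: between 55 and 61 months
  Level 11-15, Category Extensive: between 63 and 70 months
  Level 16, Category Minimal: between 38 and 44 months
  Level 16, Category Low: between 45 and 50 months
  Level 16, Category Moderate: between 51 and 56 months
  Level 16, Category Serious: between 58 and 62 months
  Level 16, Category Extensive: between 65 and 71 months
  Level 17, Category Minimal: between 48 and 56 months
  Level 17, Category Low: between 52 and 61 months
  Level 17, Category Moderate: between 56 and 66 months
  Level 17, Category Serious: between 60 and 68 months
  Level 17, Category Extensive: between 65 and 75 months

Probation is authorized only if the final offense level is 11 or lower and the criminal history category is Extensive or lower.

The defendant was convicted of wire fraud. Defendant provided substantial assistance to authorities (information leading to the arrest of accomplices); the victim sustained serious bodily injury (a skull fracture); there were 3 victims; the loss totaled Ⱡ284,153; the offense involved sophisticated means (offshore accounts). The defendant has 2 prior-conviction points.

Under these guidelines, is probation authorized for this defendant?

Yes

Base offense level for wire fraud: 4.
A2 applies: 4 + 2 = 6.
A3 applies: 6 − 2 = 4.
A4 applies (level before this adjustment is 4 < 9, so +2): 4 + 2 = 6.
A5 applies: 6 + 2 = 8.
A6 applies: 8 + 2 = 10.
A7 does not apply.
Final offense level: 10.
Criminal history: 2 prior points → Category Minimal (0-2).
Level 10 falls in the 10 band.
Grid: Level 10 × Category Minimal = 19-26 months.
Probation check: level 10 ≤ 11 and category Minimal ≤ Extensive → eligible.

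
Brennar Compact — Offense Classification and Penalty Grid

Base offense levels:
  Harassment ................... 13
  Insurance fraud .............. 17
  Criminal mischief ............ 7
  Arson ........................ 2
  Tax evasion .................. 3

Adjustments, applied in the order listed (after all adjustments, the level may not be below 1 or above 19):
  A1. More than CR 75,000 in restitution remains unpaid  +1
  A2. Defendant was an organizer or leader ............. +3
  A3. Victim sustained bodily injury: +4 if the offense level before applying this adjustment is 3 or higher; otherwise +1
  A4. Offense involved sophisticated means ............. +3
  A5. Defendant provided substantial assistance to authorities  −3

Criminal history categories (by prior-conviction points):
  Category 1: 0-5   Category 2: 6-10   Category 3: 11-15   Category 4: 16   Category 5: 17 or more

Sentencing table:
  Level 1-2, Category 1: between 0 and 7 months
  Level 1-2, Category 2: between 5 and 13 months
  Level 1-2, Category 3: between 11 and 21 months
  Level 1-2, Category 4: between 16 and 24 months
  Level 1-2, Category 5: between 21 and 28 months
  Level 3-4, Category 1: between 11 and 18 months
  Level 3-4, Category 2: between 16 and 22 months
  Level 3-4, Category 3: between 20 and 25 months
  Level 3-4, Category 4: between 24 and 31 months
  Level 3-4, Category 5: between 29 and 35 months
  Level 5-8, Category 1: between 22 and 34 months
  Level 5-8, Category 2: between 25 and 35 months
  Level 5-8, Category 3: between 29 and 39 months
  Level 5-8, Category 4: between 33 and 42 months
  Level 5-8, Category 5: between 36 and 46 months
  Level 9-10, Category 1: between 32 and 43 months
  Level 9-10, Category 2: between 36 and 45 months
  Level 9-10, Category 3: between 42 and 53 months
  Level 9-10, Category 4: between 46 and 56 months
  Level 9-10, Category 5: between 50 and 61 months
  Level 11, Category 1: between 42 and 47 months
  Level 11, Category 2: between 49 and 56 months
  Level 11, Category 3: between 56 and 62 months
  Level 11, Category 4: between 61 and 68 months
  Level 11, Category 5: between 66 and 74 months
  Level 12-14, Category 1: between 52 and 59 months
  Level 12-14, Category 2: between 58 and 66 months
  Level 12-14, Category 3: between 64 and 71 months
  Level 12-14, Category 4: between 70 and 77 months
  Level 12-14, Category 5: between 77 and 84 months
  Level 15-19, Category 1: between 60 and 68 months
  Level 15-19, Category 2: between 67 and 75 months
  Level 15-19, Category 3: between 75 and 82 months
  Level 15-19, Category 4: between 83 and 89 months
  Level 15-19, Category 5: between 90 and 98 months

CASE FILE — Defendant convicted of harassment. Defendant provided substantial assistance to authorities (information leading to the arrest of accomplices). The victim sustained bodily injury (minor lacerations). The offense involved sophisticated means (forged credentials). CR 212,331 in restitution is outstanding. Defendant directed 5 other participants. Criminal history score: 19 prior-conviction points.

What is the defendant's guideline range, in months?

90-98 months

Base offense level for harassment: 13.
A1 applies: 13 + 1 = 14.
A2 applies: 14 + 3 = 17.
A3 applies (level before this adjustment is 17 ≥ 3, so +4): 17 + 4 = 21.
A4 applies: 21 + 3 = 24.
A5 applies: 24 − 3 = 21.
Level 21 exceeds the maximum of 19; capped at 19.
Final offense level: 19.
Criminal history: 19 prior points → Category 5 (17+).
Level 19 falls in the 15-19 band.
Grid: Level 15-19 × Category 5 = 90-98 months.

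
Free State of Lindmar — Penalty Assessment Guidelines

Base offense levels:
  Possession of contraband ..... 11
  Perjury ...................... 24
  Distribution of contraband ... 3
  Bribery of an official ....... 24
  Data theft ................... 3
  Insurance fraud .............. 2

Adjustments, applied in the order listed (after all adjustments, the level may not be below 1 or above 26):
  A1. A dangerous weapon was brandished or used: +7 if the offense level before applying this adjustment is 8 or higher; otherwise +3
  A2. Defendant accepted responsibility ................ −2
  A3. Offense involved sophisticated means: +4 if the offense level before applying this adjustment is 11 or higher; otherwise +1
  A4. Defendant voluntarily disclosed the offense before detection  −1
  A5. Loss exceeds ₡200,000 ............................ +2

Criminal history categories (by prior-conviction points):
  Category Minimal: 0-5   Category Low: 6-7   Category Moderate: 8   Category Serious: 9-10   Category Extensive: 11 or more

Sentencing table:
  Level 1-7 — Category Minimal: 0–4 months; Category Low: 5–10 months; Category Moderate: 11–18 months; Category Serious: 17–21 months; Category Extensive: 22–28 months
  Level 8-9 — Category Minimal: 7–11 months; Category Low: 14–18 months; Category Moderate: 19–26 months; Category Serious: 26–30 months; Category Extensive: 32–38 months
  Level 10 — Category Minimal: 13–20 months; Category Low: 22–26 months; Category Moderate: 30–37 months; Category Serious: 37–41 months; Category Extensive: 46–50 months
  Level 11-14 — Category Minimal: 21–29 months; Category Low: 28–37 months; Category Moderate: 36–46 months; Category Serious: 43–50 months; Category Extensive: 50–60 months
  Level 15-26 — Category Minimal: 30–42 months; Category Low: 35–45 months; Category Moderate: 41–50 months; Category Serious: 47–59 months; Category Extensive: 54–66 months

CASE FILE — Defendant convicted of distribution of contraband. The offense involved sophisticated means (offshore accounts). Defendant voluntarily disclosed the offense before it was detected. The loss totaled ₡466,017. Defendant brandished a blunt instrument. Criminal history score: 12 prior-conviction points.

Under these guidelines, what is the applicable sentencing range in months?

32-38 months

Base offense level for distribution of contraband: 3.
A1 applies (level before this adjustment is 3 < 8, so +3): 3 + 3 = 6.
A2 does not apply.
A3 applies (level before this adjustment is 6 < 11, so +1): 6 + 1 = 7.
A4 applies: 7 − 1 = 6.
A5 applies: 6 + 2 = 8.
Final offense level: 8.
Criminal history: 12 prior points → Category Extensive (11+).
Level 8 falls in the 8-9 band.
Grid: Level 8-9 × Category Extensive = 32-38 months.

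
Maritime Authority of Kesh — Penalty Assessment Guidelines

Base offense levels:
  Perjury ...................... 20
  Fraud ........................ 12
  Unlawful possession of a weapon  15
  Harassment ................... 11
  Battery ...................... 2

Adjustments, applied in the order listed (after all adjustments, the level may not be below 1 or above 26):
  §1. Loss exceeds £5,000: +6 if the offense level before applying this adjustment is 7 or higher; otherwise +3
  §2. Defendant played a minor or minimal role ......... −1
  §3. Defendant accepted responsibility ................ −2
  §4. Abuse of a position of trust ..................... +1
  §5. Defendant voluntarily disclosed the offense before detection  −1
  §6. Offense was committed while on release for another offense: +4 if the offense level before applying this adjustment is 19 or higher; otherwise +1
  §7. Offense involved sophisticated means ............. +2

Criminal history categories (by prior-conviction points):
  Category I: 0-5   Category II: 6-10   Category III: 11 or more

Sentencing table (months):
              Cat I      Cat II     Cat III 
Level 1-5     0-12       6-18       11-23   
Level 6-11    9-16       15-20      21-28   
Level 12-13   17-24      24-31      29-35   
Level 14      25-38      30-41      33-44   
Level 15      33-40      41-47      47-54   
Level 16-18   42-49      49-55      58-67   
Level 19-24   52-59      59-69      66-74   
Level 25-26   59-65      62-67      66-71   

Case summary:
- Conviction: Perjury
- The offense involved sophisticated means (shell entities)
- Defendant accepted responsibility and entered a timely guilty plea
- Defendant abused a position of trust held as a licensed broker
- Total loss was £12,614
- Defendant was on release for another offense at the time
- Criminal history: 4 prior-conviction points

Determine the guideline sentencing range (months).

59-65 months

Base offense level for perjury: 20.
§1 applies (level before this adjustment is 20 ≥ 7, so +6): 20 + 6 = 26.
§2 does not apply.
§3 applies: 26 − 2 = 24.
§4 applies: 24 + 1 = 25.
§5 does not apply.
§6 applies (level before this adjustment is 25 ≥ 19, so +4): 25 + 4 = 29.
§7 applies: 29 + 2 = 31.
Level 31 exceeds the maximum of 26; capped at 26.
Final offense level: 26.
Criminal history: 4 prior points → Category I (0-5).
Level 26 falls in the 25-26 band.
Grid: Level 25-26 × Category I = 59-65 months.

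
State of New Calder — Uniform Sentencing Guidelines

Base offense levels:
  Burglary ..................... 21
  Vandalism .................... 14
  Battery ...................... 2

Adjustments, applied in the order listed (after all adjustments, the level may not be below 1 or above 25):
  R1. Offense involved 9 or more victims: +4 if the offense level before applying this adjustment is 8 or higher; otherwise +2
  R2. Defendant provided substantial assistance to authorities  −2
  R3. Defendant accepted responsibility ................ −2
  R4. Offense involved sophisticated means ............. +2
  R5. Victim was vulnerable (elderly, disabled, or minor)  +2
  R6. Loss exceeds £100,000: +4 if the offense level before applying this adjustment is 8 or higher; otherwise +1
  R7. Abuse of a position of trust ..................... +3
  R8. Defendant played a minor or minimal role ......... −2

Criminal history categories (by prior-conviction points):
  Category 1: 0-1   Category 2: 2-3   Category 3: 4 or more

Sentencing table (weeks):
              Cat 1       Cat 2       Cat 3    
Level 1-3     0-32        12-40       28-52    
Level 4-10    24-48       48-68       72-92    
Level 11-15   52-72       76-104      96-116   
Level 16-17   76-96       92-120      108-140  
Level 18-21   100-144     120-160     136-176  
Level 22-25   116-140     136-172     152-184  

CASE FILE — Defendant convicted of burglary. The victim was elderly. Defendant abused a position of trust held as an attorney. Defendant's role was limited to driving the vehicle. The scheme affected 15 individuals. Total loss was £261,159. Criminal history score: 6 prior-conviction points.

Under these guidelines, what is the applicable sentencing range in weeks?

152-184 weeks

Base offense level for burglary: 21.
R1 applies (level before this adjustment is 21 ≥ 8, so +4): 21 + 4 = 25.
R2 does not apply.
R3 does not apply.
R5 applies: 25 + 2 = 27.
R6 applies (level before this adjustment is 27 ≥ 8, so +4): 27 + 4 = 31.
R7 applies: 31 + 3 = 34.
R8 applies: 34 − 2 = 32.
Level 32 exceeds the maximum of 25; capped at 25.
Final offense level: 25.
Criminal history: 6 prior points → Category 3 (4+).
Level 25 falls in the 22-25 band.
Grid: Level 22-25 × Category 3 = 152-184 weeks.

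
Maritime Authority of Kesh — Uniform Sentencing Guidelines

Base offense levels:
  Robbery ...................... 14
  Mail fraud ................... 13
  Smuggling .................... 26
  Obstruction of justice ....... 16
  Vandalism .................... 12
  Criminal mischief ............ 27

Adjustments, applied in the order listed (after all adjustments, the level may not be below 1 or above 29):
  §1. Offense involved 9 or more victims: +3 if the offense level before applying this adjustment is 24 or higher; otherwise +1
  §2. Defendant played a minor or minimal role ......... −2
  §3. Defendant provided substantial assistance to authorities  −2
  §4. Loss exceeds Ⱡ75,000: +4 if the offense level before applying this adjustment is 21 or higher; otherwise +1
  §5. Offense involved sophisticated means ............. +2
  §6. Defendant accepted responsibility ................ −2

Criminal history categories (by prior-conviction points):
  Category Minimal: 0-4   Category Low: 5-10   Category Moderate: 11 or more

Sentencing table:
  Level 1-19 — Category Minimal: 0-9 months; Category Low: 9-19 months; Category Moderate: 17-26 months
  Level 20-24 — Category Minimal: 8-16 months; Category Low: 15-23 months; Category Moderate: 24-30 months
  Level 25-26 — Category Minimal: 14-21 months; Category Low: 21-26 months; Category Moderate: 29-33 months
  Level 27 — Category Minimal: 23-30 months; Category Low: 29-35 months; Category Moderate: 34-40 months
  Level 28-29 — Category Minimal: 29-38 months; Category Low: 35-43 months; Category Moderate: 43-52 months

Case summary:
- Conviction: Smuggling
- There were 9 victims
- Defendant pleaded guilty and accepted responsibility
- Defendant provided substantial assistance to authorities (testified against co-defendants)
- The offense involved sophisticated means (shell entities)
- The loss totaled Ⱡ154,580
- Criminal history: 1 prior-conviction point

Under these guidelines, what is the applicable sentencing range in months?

29-38 months

Base offense level for smuggling: 26.
§1 applies (level before this adjustment is 26 ≥ 24, so +3): 26 + 3 = 29.
§3 applies: 29 − 2 = 27.
§4 applies (level before this adjustment is 27 ≥ 21, so +4): 27 + 4 = 31.
§5 applies: 31 + 2 = 33.
§6 applies: 33 − 2 = 31.
Level 31 exceeds the maximum of 29; capped at 29.
Final offense level: 29.
Criminal history: 1 prior point → Category Minimal (0-4).
Level 29 falls in the 28-29 band.
Grid: Level 28-29 × Category Minimal = 29-38 months.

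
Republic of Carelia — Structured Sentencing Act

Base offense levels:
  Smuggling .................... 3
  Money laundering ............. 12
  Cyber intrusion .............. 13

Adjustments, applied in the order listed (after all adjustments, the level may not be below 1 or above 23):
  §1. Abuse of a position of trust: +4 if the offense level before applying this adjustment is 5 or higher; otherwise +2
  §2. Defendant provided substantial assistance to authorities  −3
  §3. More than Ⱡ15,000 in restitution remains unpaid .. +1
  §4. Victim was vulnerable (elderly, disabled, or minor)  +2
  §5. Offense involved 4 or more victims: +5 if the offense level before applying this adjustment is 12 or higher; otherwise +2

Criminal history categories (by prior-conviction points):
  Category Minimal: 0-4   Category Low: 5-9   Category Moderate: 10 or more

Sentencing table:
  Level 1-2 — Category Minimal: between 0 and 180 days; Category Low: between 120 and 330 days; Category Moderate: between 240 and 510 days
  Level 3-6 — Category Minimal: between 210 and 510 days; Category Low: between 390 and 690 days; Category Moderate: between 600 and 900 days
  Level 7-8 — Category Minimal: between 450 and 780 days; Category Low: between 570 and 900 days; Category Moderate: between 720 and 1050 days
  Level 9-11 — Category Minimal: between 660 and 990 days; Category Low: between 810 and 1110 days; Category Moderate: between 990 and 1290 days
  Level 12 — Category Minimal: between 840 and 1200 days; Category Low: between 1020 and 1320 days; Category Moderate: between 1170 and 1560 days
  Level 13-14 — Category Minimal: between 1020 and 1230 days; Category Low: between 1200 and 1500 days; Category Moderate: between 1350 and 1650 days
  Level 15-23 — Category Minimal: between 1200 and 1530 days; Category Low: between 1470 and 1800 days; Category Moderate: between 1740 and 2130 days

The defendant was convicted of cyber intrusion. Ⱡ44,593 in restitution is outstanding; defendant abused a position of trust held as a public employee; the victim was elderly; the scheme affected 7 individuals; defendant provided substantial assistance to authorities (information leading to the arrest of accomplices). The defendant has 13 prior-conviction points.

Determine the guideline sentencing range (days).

Base offense level for cyber intrusion: 13.
§1 applies (level before this adjustment is 13 ≥ 5, so +4): 13 + 4 = 17.
§2 applies: 17 − 3 = 14.
§3 applies: 14 + 1 = 15.
§4 applies: 15 + 2 = 17.
§5 applies (level before this adjustment is 17 ≥ 12, so +5): 17 + 5 = 22.
Final offense level: 22.
Criminal history: 13 prior points → Category Moderate (10+).
Level 22 falls in the 15-23 band.
Grid: Level 15-23 × Category Moderate = 1740-2130 days.

1740-2130 days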